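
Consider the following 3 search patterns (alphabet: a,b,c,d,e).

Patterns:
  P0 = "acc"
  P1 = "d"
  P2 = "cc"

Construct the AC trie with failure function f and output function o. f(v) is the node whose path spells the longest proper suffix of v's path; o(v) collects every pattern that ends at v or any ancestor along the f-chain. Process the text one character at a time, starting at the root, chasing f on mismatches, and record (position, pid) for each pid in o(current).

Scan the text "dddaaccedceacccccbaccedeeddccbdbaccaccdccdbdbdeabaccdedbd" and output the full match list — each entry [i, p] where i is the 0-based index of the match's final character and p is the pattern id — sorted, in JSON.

Build automaton:
Trie (insert patterns):
  n0 'ε': a→1 c→5 d→4
  n1 'a': c→2
  n2 'ac': c→3
  n3 'acc': ·  ←P0
  n4 'd': ·  ←P1
  n5 'c': c→6
  n6 'cc': ·  ←P2

BFS fail/out derivation:
  n1('a'): parent n0 fail=0; on 'a' 0 → fail=0;  out ∅∪∅=∅
  n4('d'): parent n0 fail=0; on 'd' 0 → fail=0;  out {1}∪∅={1}
  n5('c'): parent n0 fail=0; on 'c' 0 → fail=0;  out ∅∪∅=∅
  n2('ac'): parent n1 fail=0; on 'c' 0 → fail=5;  out ∅∪∅=∅
  n6('cc'): parent n5 fail=0; on 'c' 0 → fail=5;  out {2}∪∅={2}
  n3('acc'): parent n2 fail=5; on 'c' 5 → fail=6;  out {0}∪{2}={0,2}

Run:
i=0 'd': node 0→4  ** P1@[0:0]
i=1 'd': node 4→4 (via fail)  ** P1@[1:1]
i=2 'd': node 4→4 (via fail)  ** P1@[2:2]
i=3 'a': node 4→1 (via fail)
i=4 'a': node 1→1 (via fail)
i=5 'c': node 1→2
i=6 'c': node 2→3  ** P0@[4:6],P2@[5:6]
i=7 'e': node 3→0 (via fail)
i=8 'd': node 0→4  ** P1@[8:8]
i=9 'c': node 4→5 (via fail)
i=10 'e': node 5→0 (via fail)
i=11 'a': node 0→1
i=12 'c': node 1→2
i=13 'c': node 2→3  ** P0@[11:13],P2@[12:13]
i=14 'c': node 3→6 (via fail)  ** P2@[13:14]
i=15 'c': node 6→6 (via fail)  ** P2@[14:15]
i=16 'c': node 6→6 (via fail)  ** P2@[15:16]
i=17 'b': node 6→0 (via fail)
i=18 'a': node 0→1
i=19 'c': node 1→2
i=20 'c': node 2→3  ** P0@[18:20],P2@[19:20]
i=21 'e': node 3→0 (via fail)
i=22 'd': node 0→4  ** P1@[22:22]
i=23 'e': node 4→0 (via fail)
i=24 'e': node 0→0
i=25 'd': node 0→4  ** P1@[25:25]
i=26 'd': node 4→4 (via fail)  ** P1@[26:26]
i=27 'c': node 4→5 (via fail)
i=28 'c': node 5→6  ** P2@[27:28]
i=29 'b': node 6→0 (via fail)
i=30 'd': node 0→4  ** P1@[30:30]
i=31 'b': node 4→0 (via fail)
i=32 'a': node 0→1
i=33 'c': node 1→2
i=34 'c': node 2→3  ** P0@[32:34],P2@[33:34]
i=35 'a': node 3→1 (via fail)
i=36 'c': node 1→2
i=37 'c': node 2→3  ** P0@[35:37],P2@[36:37]
i=38 'd': node 3→4 (via fail)  ** P1@[38:38]
i=39 'c': node 4→5 (via fail)
i=40 'c': node 5→6  ** P2@[39:40]
i=41 'd': node 6→4 (via fail)  ** P1@[41:41]
i=42 'b': node 4→0 (via fail)
i=43 'd': node 0→4  ** P1@[43:43]
i=44 'b': node 4→0 (via fail)
i=45 'd': node 0→4  ** P1@[45:45]
i=46 'e': node 4→0 (via fail)
i=47 'a': node 0→1
i=48 'b': node 1→0 (via fail)
i=49 'a': node 0→1
i=50 'c': node 1→2
i=51 'c': node 2→3  ** P0@[49:51],P2@[50:51]
i=52 'd': node 3→4 (via fail)  ** P1@[52:52]
i=53 'e': node 4→0 (via fail)
i=54 'd': node 0→4  ** P1@[54:54]
i=55 'b': node 4→0 (via fail)
i=56 'd': node 0→4  ** P1@[56:56]

All matches (sorted): [[0,1],[1,1],[2,1],[6,0],[6,2],[8,1],[13,0],[13,2],[14,2],[15,2],[16,2],[20,0],[20,2],[22,1],[25,1],[26,1],[28,2],[30,1],[34,0],[34,2],[37,0],[37,2],[38,1],[40,2],[41,1],[43,1],[45,1],[51,0],[51,2],[52,1],[54,1],[56,1]]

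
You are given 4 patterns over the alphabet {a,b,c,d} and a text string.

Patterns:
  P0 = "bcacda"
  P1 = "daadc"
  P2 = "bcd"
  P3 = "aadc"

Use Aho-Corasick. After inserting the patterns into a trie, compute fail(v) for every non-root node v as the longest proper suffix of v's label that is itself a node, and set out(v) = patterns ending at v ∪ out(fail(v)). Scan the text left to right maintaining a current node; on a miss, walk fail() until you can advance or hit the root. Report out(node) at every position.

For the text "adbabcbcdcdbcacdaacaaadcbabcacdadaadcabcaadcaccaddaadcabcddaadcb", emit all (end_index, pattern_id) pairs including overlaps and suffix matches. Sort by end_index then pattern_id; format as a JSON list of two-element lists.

Construct AC machine:
Trie (insert patterns):
  n0 'ε': a→13 b→1 d→7
  n1 'b': c→2
  n2 'bc': a→3 d→12
  n3 'bca': c→4
  n4 'bcac': d→5
  n5 'bcacd': a→6
  n6 'bcacda': ·  ←P0
  n7 'd': a→8
  n8 'da': a→9
  n9 'daa': d→10
  n10 'daad': c→11
  n11 'daadc': ·  ←P1
  n12 'bcd': ·  ←P2
  n13 'a': a→14
  n14 'aa': d→15
  n15 'aad': c→16
  n16 'aadc': ·  ←P3

BFS fail/out derivation:
  n1('b'): parent n0 fail=0; on 'b' 0 → fail=0;  out ∅∪∅=∅
  n7('d'): parent n0 fail=0; on 'd' 0 → fail=0;  out ∅∪∅=∅
  n13('a'): parent n0 fail=0; on 'a' 0 → fail=0;  out ∅∪∅=∅
  n2('bc'): parent n1 fail=0; on 'c' 0 → fail=0;  out ∅∪∅=∅
  n8('da'): parent n7 fail=0; on 'a' 0 → fail=13;  out ∅∪∅=∅
  n14('aa'): parent n13 fail=0; on 'a' 0 → fail=13;  out ∅∪∅=∅
  n3('bca'): parent n2 fail=0; on 'a' 0 → fail=13;  out ∅∪∅=∅
  n9('daa'): parent n8 fail=13; on 'a' 13 → fail=14;  out ∅∪∅=∅
  n12('bcd'): parent n2 fail=0; on 'd' 0 → fail=7;  out {2}∪∅={2}
  n15('aad'): parent n14 fail=13; on 'd' 13→0 → fail=7;  out ∅∪∅=∅
  n4('bcac'): parent n3 fail=13; on 'c' 13→0 → fail=0;  out ∅∪∅=∅
  n10('daad'): parent n9 fail=14; on 'd' 14 → fail=15;  out ∅∪∅=∅
  n16('aadc'): parent n15 fail=7; on 'c' 7→0 → fail=0;  out {3}∪∅={3}
  n5('bcacd'): parent n4 fail=0; on 'd' 0 → fail=7;  out ∅∪∅=∅
  n11('daadc'): parent n10 fail=15; on 'c' 15 → fail=16;  out {1}∪{3}={1,3}
  n6('bcacda'): parent n5 fail=7; on 'a' 7 → fail=8;  out {0}∪∅={0}

Scan:
[0] read 'a'  n0⇒n13
[1] read 'd'  n13⇒n7 (via fail)
[2] read 'b'  n7⇒n1 (via fail)
[3] read 'a'  n1⇒n13 (via fail)
[4] read 'b'  n13⇒n1 (via fail)
[5] read 'c'  n1⇒n2
[6] read 'b'  n2⇒n1 (via fail)
[7] read 'c'  n1⇒n2
[8] read 'd'  n2⇒n12  ** P2@[6:8]
[9] read 'c'  n12⇒n0 (via fail)
[10] read 'd'  n0⇒n7
[11] read 'b'  n7⇒n1 (via fail)
[12] read 'c'  n1⇒n2
[13] read 'a'  n2⇒n3
[14] read 'c'  n3⇒n4
[15] read 'd'  n4⇒n5
[16] read 'a'  n5⇒n6  ** P0@[11:16]
[17] read 'a'  n6⇒n9 (via fail)
[18] read 'c'  n9⇒n0 (via fail)
[19] read 'a'  n0⇒n13
[20] read 'a'  n13⇒n14
[21] read 'a'  n14⇒n14 (via fail)
[22] read 'd'  n14⇒n15
[23] read 'c'  n15⇒n16  ** P3@[20:23]
[24] read 'b'  n16⇒n1 (via fail)
[25] read 'a'  n1⇒n13 (via fail)
[26] read 'b'  n13⇒n1 (via fail)
[27] read 'c'  n1⇒n2
[28] read 'a'  n2⇒n3
[29] read 'c'  n3⇒n4
[30] read 'd'  n4⇒n5
[31] read 'a'  n5⇒n6  ** P0@[26:31]
[32] read 'd'  n6⇒n7 (via fail)
[33] read 'a'  n7⇒n8
[34] read 'a'  n8⇒n9
[35] read 'd'  n9⇒n10
[36] read 'c'  n10⇒n11  ** P1@[32:36],P3@[33:36]
[37] read 'a'  n11⇒n13 (via fail)
[38] read 'b'  n13⇒n1 (via fail)
[39] read 'c'  n1⇒n2
[40] read 'a'  n2⇒n3
[41] read 'a'  n3⇒n14 (via fail)
[42] read 'd'  n14⇒n15
[43] read 'c'  n15⇒n16  ** P3@[40:43]
[44] read 'a'  n16⇒n13 (via fail)
[45] read 'c'  n13⇒n0 (via fail)
[46] read 'c'  n0⇒n0
[47] read 'a'  n0⇒n13
[48] read 'd'  n13⇒n7 (via fail)
[49] read 'd'  n7⇒n7 (via fail)
[50] read 'a'  n7⇒n8
[51] read 'a'  n8⇒n9
[52] read 'd'  n9⇒n10
[53] read 'c'  n10⇒n11  ** P1@[49:53],P3@[50:53]
[54] read 'a'  n11⇒n13 (via fail)
[55] read 'b'  n13⇒n1 (via fail)
[56] read 'c'  n1⇒n2
[57] read 'd'  n2⇒n12  ** P2@[55:57]
[58] read 'd'  n12⇒n7 (via fail)
[59] read 'a'  n7⇒n8
[60] read 'a'  n8⇒n9
[61] read 'd'  n9⇒n10
[62] read 'c'  n10⇒n11  ** P1@[58:62],P3@[59:62]
[63] read 'b'  n11⇒n1 (via fail)

Result: [[8,2],[16,0],[23,3],[31,0],[36,1],[36,3],[43,3],[53,1],[53,3],[57,2],[62,1],[62,3]]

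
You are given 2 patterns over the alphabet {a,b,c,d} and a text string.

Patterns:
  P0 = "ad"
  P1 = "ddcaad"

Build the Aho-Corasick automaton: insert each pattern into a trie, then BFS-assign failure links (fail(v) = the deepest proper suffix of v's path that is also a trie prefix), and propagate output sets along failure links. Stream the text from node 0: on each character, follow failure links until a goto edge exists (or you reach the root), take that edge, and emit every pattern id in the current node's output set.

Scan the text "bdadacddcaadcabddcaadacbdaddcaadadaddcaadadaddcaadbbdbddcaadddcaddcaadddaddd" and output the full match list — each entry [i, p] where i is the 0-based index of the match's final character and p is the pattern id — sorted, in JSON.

Build:
Trie nodes:
  n0 'ε': a→1 d→3
  n1 'a': d→2
  n2 'ad': ·  ←P0
  n3 'd': d→4
  n4 'dd': c→5
  n5 'ddc': a→6
  n6 'ddca': a→7
  n7 'ddcaa': d→8
  n8 'ddcaad': ·  ←P1

Failure links (BFS by depth):
  n1('a'): parent n0 fail=0; on 'a' 0 → fail=0;  out ∅∪∅=∅
  n3('d'): parent n0 fail=0; on 'd' 0 → fail=0;  out ∅∪∅=∅
  n2('ad'): parent n1 fail=0; on 'd' 0 → fail=3;  out {0}∪∅={0}
  n4('dd'): parent n3 fail=0; on 'd' 0 → fail=3;  out ∅∪∅=∅
  n5('ddc'): parent n4 fail=3; on 'c' 3→0 → fail=0;  out ∅∪∅=∅
  n6('ddca'): parent n5 fail=0; on 'a' 0 → fail=1;  out ∅∪∅=∅
  n7('ddcaa'): parent n6 fail=1; on 'a' 1→0 → fail=1;  out ∅∪∅=∅
  n8('ddcaad'): parent n7 fail=1; on 'd' 1 → fail=2;  out {1}∪{0}={0,1}

Run:
pos 0 'b': at 0
pos 1 'd': at 3
pos 2 'a': at 1 ·f
pos 3 'd': at 2  ** P0@[2:3]
pos 4 'a': at 1 ·f
pos 5 'c': at 0 ·f
pos 6 'd': at 3
pos 7 'd': at 4
pos 8 'c': at 5
pos 9 'a': at 6
pos 10 'a': at 7
pos 11 'd': at 8  ** P0@[10:11],P1@[6:11]
pos 12 'c': at 0 ·f
pos 13 'a': at 1
pos 14 'b': at 0 ·f
pos 15 'd': at 3
pos 16 'd': at 4
pos 17 'c': at 5
pos 18 'a': at 6
pos 19 'a': at 7
pos 20 'd': at 8  ** P0@[19:20],P1@[15:20]
pos 21 'a': at 1 ·f
pos 22 'c': at 0 ·f
pos 23 'b': at 0
pos 24 'd': at 3
pos 25 'a': at 1 ·f
pos 26 'd': at 2  ** P0@[25:26]
pos 27 'd': at 4 ·f
pos 28 'c': at 5
pos 29 'a': at 6
pos 30 'a': at 7
pos 31 'd': at 8  ** P0@[30:31],P1@[26:31]
pos 32 'a': at 1 ·f
pos 33 'd': at 2  ** P0@[32:33]
pos 34 'a': at 1 ·f
pos 35 'd': at 2  ** P0@[34:35]
pos 36 'd': at 4 ·f
pos 37 'c': at 5
pos 38 'a': at 6
pos 39 'a': at 7
pos 40 'd': at 8  ** P0@[39:40],P1@[35:40]
pos 41 'a': at 1 ·f
pos 42 'd': at 2  ** P0@[41:42]
pos 43 'a': at 1 ·f
pos 44 'd': at 2  ** P0@[43:44]
pos 45 'd': at 4 ·f
pos 46 'c': at 5
pos 47 'a': at 6
pos 48 'a': at 7
pos 49 'd': at 8  ** P0@[48:49],P1@[44:49]
pos 50 'b': at 0 ·f
pos 51 'b': at 0
pos 52 'd': at 3
pos 53 'b': at 0 ·f
pos 54 'd': at 3
pos 55 'd': at 4
pos 56 'c': at 5
pos 57 'a': at 6
pos 58 'a': at 7
pos 59 'd': at 8  ** P0@[58:59],P1@[54:59]
pos 60 'd': at 4 ·f
pos 61 'd': at 4 ·f
pos 62 'c': at 5
pos 63 'a': at 6
pos 64 'd': at 2 ·f  ** P0@[63:64]
pos 65 'd': at 4 ·f
pos 66 'c': at 5
pos 67 'a': at 6
pos 68 'a': at 7
pos 69 'd': at 8  ** P0@[68:69],P1@[64:69]
pos 70 'd': at 4 ·f
pos 71 'd': at 4 ·f
pos 72 'a': at 1 ·f
pos 73 'd': at 2  ** P0@[72:73]
pos 74 'd': at 4 ·f
pos 75 'd': at 4 ·f

Result: [[3,0],[11,0],[11,1],[20,0],[20,1],[26,0],[31,0],[31,1],[33,0],[35,0],[40,0],[40,1],[42,0],[44,0],[49,0],[49,1],[59,0],[59,1],[64,0],[69,0],[69,1],[73,0]]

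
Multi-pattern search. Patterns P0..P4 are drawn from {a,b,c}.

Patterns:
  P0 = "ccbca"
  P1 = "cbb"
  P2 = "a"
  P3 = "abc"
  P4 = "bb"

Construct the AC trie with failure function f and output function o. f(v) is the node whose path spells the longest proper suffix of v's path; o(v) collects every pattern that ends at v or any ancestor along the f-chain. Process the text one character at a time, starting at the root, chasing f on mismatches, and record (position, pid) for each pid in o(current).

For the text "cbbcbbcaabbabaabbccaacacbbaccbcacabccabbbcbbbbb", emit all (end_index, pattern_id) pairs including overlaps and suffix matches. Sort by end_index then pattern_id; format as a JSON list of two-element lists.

Build:
Trie (insert patterns):
  n0 'ε': a→8 b→11 c→1
  n1 'c': b→6 c→2
  n2 'cc': b→3
  n3 'ccb': c→4
  n4 'ccbc': a→5
  n5 'ccbca': ·  ←P0
  n6 'cb': b→7
  n7 'cbb': ·  ←P1
  n8 'a': b→9  ←P2
  n9 'ab': c→10
  n10 'abc': ·  ←P3
  n11 'b': b→12
  n12 'bb': ·  ←P4

Failure links (BFS by depth):
  n1('c'): parent n0 fail=0; on 'c' 0 → fail=0;  out ∅∪∅=∅
  n8('a'): parent n0 fail=0; on 'a' 0 → fail=0;  out {2}∪∅={2}
  n11('b'): parent n0 fail=0; on 'b' 0 → fail=0;  out ∅∪∅=∅
  n2('cc'): parent n1 fail=0; on 'c' 0 → fail=1;  out ∅∪∅=∅
  n6('cb'): parent n1 fail=0; on 'b' 0 → fail=11;  out ∅∪∅=∅
  n9('ab'): parent n8 fail=0; on 'b' 0 → fail=11;  out ∅∪∅=∅
  n12('bb'): parent n11 fail=0; on 'b' 0 → fail=11;  out {4}∪∅={4}
  n3('ccb'): parent n2 fail=1; on 'b' 1 → fail=6;  out ∅∪∅=∅
  n7('cbb'): parent n6 fail=11; on 'b' 11 → fail=12;  out {1}∪{4}={1,4}
  n10('abc'): parent n9 fail=11; on 'c' 11→0 → fail=1;  out {3}∪∅={3}
  n4('ccbc'): parent n3 fail=6; on 'c' 6→11→0 → fail=1;  out ∅∪∅=∅
  n5('ccbca'): parent n4 fail=1; on 'a' 1→0 → fail=8;  out {0}∪{2}={0,2}

Text stream:
[0] read 'c'  n0⇒n1
[1] read 'b'  n1⇒n6
[2] read 'b'  n6⇒n7  emit P1@[0:2],P4@[1:2]
[3] read 'c'  n7⇒n1 (via fail)
[4] read 'b'  n1⇒n6
[5] read 'b'  n6⇒n7  emit P1@[3:5],P4@[4:5]
[6] read 'c'  n7⇒n1 (via fail)
[7] read 'a'  n1⇒n8 (via fail)  emit P2@[7:7]
[8] read 'a'  n8⇒n8 (via fail)  emit P2@[8:8]
[9] read 'b'  n8⇒n9
[10] read 'b'  n9⇒n12 (via fail)  emit P4@[9:10]
[11] read 'a'  n12⇒n8 (via fail)  emit P2@[11:11]
[12] read 'b'  n8⇒n9
[13] read 'a'  n9⇒n8 (via fail)  emit P2@[13:13]
[14] read 'a'  n8⇒n8 (via fail)  emit P2@[14:14]
[15] read 'b'  n8⇒n9
[16] read 'b'  n9⇒n12 (via fail)  emit P4@[15:16]
[17] read 'c'  n12⇒n1 (via fail)
[18] read 'c'  n1⇒n2
[19] read 'a'  n2⇒n8 (via fail)  emit P2@[19:19]
[20] read 'a'  n8⇒n8 (via fail)  emit P2@[20:20]
[21] read 'c'  n8⇒n1 (via fail)
[22] read 'a'  n1⇒n8 (via fail)  emit P2@[22:22]
[23] read 'c'  n8⇒n1 (via fail)
[24] read 'b'  n1⇒n6
[25] read 'b'  n6⇒n7  emit P1@[23:25],P4@[24:25]
[26] read 'a'  n7⇒n8 (via fail)  emit P2@[26:26]
[27] read 'c'  n8⇒n1 (via fail)
[28] read 'c'  n1⇒n2
[29] read 'b'  n2⇒n3
[30] read 'c'  n3⇒n4
[31] read 'a'  n4⇒n5  emit P0@[27:31],P2@[31:31]
[32] read 'c'  n5⇒n1 (via fail)
[33] read 'a'  n1⇒n8 (via fail)  emit P2@[33:33]
[34] read 'b'  n8⇒n9
[35] read 'c'  n9⇒n10  emit P3@[33:35]
[36] read 'c'  n10⇒n2 (via fail)
[37] read 'a'  n2⇒n8 (via fail)  emit P2@[37:37]
[38] read 'b'  n8⇒n9
[39] read 'b'  n9⇒n12 (via fail)  emit P4@[38:39]
[40] read 'b'  n12⇒n12 (via fail)  emit P4@[39:40]
[41] read 'c'  n12⇒n1 (via fail)
[42] read 'b'  n1⇒n6
[43] read 'b'  n6⇒n7  emit P1@[41:43],P4@[42:43]
[44] read 'b'  n7⇒n12 (via fail)  emit P4@[43:44]
[45] read 'b'  n12⇒n12 (via fail)  emit P4@[44:45]
[46] read 'b'  n12⇒n12 (via fail)  emit P4@[45:46]

All matches (sorted): [[2,1],[2,4],[5,1],[5,4],[7,2],[8,2],[10,4],[11,2],[13,2],[14,2],[16,4],[19,2],[20,2],[22,2],[25,1],[25,4],[26,2],[31,0],[31,2],[33,2],[35,3],[37,2],[39,4],[40,4],[43,1],[43,4],[44,4],[45,4],[46,4]]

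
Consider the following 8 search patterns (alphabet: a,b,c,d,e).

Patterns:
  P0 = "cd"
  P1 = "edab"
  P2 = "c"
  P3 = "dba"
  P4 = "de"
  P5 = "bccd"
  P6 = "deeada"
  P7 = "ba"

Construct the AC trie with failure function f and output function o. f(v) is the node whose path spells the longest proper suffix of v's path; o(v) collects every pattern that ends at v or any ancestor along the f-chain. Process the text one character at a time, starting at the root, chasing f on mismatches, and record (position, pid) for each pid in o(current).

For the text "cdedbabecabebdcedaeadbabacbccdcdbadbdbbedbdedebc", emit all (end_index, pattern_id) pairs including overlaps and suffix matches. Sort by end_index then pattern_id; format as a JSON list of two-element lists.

Build:
Trie (insert patterns):
  n0 'ε': b→11 c→1 d→7 e→3
  n1 'c': d→2  ←P2
  n2 'cd': ·  ←P0
  n3 'e': d→4
  n4 'ed': a→5
  n5 'eda': b→6
  n6 'edab': ·  ←P1
  n7 'd': b→8 e→10
  n8 'db': a→9
  n9 'dba': ·  ←P3
  n10 'de': e→15  ←P4
  n11 'b': a→19 c→12
  n12 'bc': c→13
  n13 'bcc': d→14
  n14 'bccd': ·  ←P5
  n15 'dee': a→16
  n16 'deea': d→17
  n17 'deead': a→18
  n18 'deeada': ·  ←P6
  n19 'ba': ·  ←P7

BFS fail/out derivation:
  n1('c'): parent n0 fail=0; on 'c' 0 → fail=0;  out {2}∪∅={2}
  n3('e'): parent n0 fail=0; on 'e' 0 → fail=0;  out ∅∪∅=∅
  n7('d'): parent n0 fail=0; on 'd' 0 → fail=0;  out ∅∪∅=∅
  n11('b'): parent n0 fail=0; on 'b' 0 → fail=0;  out ∅∪∅=∅
  n2('cd'): parent n1 fail=0; on 'd' 0 → fail=7;  out {0}∪∅={0}
  n4('ed'): parent n3 fail=0; on 'd' 0 → fail=7;  out ∅∪∅=∅
  n8('db'): parent n7 fail=0; on 'b' 0 → fail=11;  out ∅∪∅=∅
  n10('de'): parent n7 fail=0; on 'e' 0 → fail=3;  out {4}∪∅={4}
  n12('bc'): parent n11 fail=0; on 'c' 0 → fail=1;  out ∅∪{2}={2}
  n19('ba'): parent n11 fail=0; on 'a' 0 → fail=0;  out {7}∪∅={7}
  n5('eda'): parent n4 fail=7; on 'a' 7→0 → fail=0;  out ∅∪∅=∅
  n9('dba'): parent n8 fail=11; on 'a' 11 → fail=19;  out {3}∪{7}={3,7}
  n13('bcc'): parent n12 fail=1; on 'c' 1→0 → fail=1;  out ∅∪{2}={2}
  n15('dee'): parent n10 fail=3; on 'e' 3→0 → fail=3;  out ∅∪∅=∅
  n6('edab'): parent n5 fail=0; on 'b' 0 → fail=11;  out {1}∪∅={1}
  n14('bccd'): parent n13 fail=1; on 'd' 1 → fail=2;  out {5}∪{0}={0,5}
  n16('deea'): parent n15 fail=3; on 'a' 3→0 → fail=0;  out ∅∪∅=∅
  n17('deead'): parent n16 fail=0; on 'd' 0 → fail=7;  out ∅∪∅=∅
  n18('deeada'): parent n17 fail=7; on 'a' 7→0 → fail=0;  out {6}∪∅={6}

Scan:
i=0 'c': node 0→1  ** P2@[0:0]
i=1 'd': node 1→2  ** P0@[0:1]
i=2 'e': node 2→10 (fail-walked)  ** P4@[1:2]
i=3 'd': node 10→4 (fail-walked)
i=4 'b': node 4→8 (fail-walked)
i=5 'a': node 8→9  ** P3@[3:5],P7@[4:5]
i=6 'b': node 9→11 (fail-walked)
i=7 'e': node 11→3 (fail-walked)
i=8 'c': node 3→1 (fail-walked)  ** P2@[8:8]
i=9 'a': node 1→0 (fail-walked)
i=10 'b': node 0→11
i=11 'e': node 11→3 (fail-walked)
i=12 'b': node 3→11 (fail-walked)
i=13 'd': node 11→7 (fail-walked)
i=14 'c': node 7→1 (fail-walked)  ** P2@[14:14]
i=15 'e': node 1→3 (fail-walked)
i=16 'd': node 3→4
i=17 'a': node 4→5
i=18 'e': node 5→3 (fail-walked)
i=19 'a': node 3→0 (fail-walked)
i=20 'd': node 0→7
i=21 'b': node 7→8
i=22 'a': node 8→9  ** P3@[20:22],P7@[21:22]
i=23 'b': node 9→11 (fail-walked)
i=24 'a': node 11→19  ** P7@[23:24]
i=25 'c': node 19→1 (fail-walked)  ** P2@[25:25]
i=26 'b': node 1→11 (fail-walked)
i=27 'c': node 11→12  ** P2@[27:27]
i=28 'c': node 12→13  ** P2@[28:28]
i=29 'd': node 13→14  ** P0@[28:29],P5@[26:29]
i=30 'c': node 14→1 (fail-walked)  ** P2@[30:30]
i=31 'd': node 1→2  ** P0@[30:31]
i=32 'b': node 2→8 (fail-walked)
i=33 'a': node 8→9  ** P3@[31:33],P7@[32:33]
i=34 'd': node 9→7 (fail-walked)
i=35 'b': node 7→8
i=36 'd': node 8→7 (fail-walked)
i=37 'b': node 7→8
i=38 'b': node 8→11 (fail-walked)
i=39 'e': node 11→3 (fail-walked)
i=40 'd': node 3→4
i=41 'b': node 4→8 (fail-walked)
i=42 'd': node 8→7 (fail-walked)
i=43 'e': node 7→10  ** P4@[42:43]
i=44 'd': node 10→4 (fail-walked)
i=45 'e': node 4→10 (fail-walked)  ** P4@[44:45]
i=46 'b': node 10→11 (fail-walked)
i=47 'c': node 11→12  ** P2@[47:47]

Result: [[0,2],[1,0],[2,4],[5,3],[5,7],[8,2],[14,2],[22,3],[22,7],[24,7],[25,2],[27,2],[28,2],[29,0],[29,5],[30,2],[31,0],[33,3],[33,7],[43,4],[45,4],[47,2]]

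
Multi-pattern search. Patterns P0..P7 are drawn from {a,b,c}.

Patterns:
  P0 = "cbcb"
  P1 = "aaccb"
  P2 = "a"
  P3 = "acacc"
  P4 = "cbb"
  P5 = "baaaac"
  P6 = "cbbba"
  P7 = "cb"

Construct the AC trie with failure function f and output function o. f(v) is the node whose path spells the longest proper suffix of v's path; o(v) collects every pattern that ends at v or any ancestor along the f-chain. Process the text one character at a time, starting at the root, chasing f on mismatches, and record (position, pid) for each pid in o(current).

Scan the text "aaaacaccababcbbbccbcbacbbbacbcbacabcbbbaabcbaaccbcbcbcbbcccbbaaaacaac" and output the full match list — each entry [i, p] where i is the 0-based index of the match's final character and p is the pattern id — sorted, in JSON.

Build:
Trie nodes:
  0='ε' goto a→5 b→15 c→1
  1='c' goto b→2
  2='cb' goto b→14 c→3  [P7 ends]
  3='cbc' goto b→4
  4='cbcb' goto ·  [P0 ends]
  5='a' goto a→6 c→10  [P2 ends]
  6='aa' goto c→7
  7='aac' goto c→8
  8='aacc' goto b→9
  9='aaccb' goto ·  [P1 ends]
  10='ac' goto a→11
  11='aca' goto c→12
  12='acac' goto c→13
  13='acacc' goto ·  [P3 ends]
  14='cbb' goto b→21  [P4 ends]
  15='b' goto a→16
  16='ba' goto a→17
  17='baa' goto a→18
  18='baaa' goto a→19
  19='baaaa' goto c→20
  20='baaaac' goto ·  [P5 ends]
  21='cbbb' goto a→22
  22='cbbba' goto ·  [P6 ends]

Failure links (BFS by depth):
  fail(1) 'c': from fail(0)=0 chase 'c': 0 ⇒ 0;  out=∅∪out(0)=∅
  fail(5) 'a': from fail(0)=0 chase 'a': 0 ⇒ 0;  out={2}∪out(0)={2}
  fail(15) 'b': from fail(0)=0 chase 'b': 0 ⇒ 0;  out=∅∪out(0)=∅
  fail(2) 'cb': from fail(1)=0 chase 'b': 0 ⇒ 15;  out={7}∪out(15)={7}
  fail(6) 'aa': from fail(5)=0 chase 'a': 0 ⇒ 5;  out=∅∪out(5)={2}
  fail(10) 'ac': from fail(5)=0 chase 'c': 0 ⇒ 1;  out=∅∪out(1)=∅
  fail(16) 'ba': from fail(15)=0 chase 'a': 0 ⇒ 5;  out=∅∪out(5)={2}
  fail(3) 'cbc': from fail(2)=15 chase 'c': 15→0 ⇒ 1;  out=∅∪out(1)=∅
  fail(7) 'aac': from fail(6)=5 chase 'c': 5 ⇒ 10;  out=∅∪out(10)=∅
  fail(11) 'aca': from fail(10)=1 chase 'a': 1→0 ⇒ 5;  out=∅∪out(5)={2}
  fail(14) 'cbb': from fail(2)=15 chase 'b': 15→0 ⇒ 15;  out={4}∪out(15)={4}
  fail(17) 'baa': from fail(16)=5 chase 'a': 5 ⇒ 6;  out=∅∪out(6)={2}
  fail(4) 'cbcb': from fail(3)=1 chase 'b': 1 ⇒ 2;  out={0}∪out(2)={0,7}
  fail(8) 'aacc': from fail(7)=10 chase 'c': 10→1→0 ⇒ 1;  out=∅∪out(1)=∅
  fail(12) 'acac': from fail(11)=5 chase 'c': 5 ⇒ 10;  out=∅∪out(10)=∅
  fail(18) 'baaa': from fail(17)=6 chase 'a': 6→5 ⇒ 6;  out=∅∪out(6)={2}
  fail(21) 'cbbb': from fail(14)=15 chase 'b': 15→0 ⇒ 15;  out=∅∪out(15)=∅
  fail(9) 'aaccb': from fail(8)=1 chase 'b': 1 ⇒ 2;  out={1}∪out(2)={1,7}
  fail(13) 'acacc': from fail(12)=10 chase 'c': 10→1→0 ⇒ 1;  out={3}∪out(1)={3}
  fail(19) 'baaaa': from fail(18)=6 chase 'a': 6→5 ⇒ 6;  out=∅∪out(6)={2}
  fail(22) 'cbbba': from fail(21)=15 chase 'a': 15 ⇒ 16;  out={6}∪out(16)={2,6}
  fail(20) 'baaaac': from fail(19)=6 chase 'c': 6 ⇒ 7;  out={5}∪out(7)={5}

Run:
pos 0 'a': at 5  emit P2@[0:0]
pos 1 'a': at 6  emit P2@[1:1]
pos 2 'a': at 6 (fail-walked)  emit P2@[2:2]
pos 3 'a': at 6 (fail-walked)  emit P2@[3:3]
pos 4 'c': at 7
pos 5 'a': at 11 (fail-walked)  emit P2@[5:5]
pos 6 'c': at 12
pos 7 'c': at 13  emit P3@[3:7]
pos 8 'a': at 5 (fail-walked)  emit P2@[8:8]
pos 9 'b': at 15 (fail-walked)
pos 10 'a': at 16  emit P2@[10:10]
pos 11 'b': at 15 (fail-walked)
pos 12 'c': at 1 (fail-walked)
pos 13 'b': at 2  emit P7@[12:13]
pos 14 'b': at 14  emit P4@[12:14]
pos 15 'b': at 21
pos 16 'c': at 1 (fail-walked)
pos 17 'c': at 1 (fail-walked)
pos 18 'b': at 2  emit P7@[17:18]
pos 19 'c': at 3
pos 20 'b': at 4  emit P0@[17:20],P7@[19:20]
pos 21 'a': at 16 (fail-walked)  emit P2@[21:21]
pos 22 'c': at 10 (fail-walked)
pos 23 'b': at 2 (fail-walked)  emit P7@[22:23]
pos 24 'b': at 14  emit P4@[22:24]
pos 25 'b': at 21
pos 26 'a': at 22  emit P2@[26:26],P6@[22:26]
pos 27 'c': at 10 (fail-walked)
pos 28 'b': at 2 (fail-walked)  emit P7@[27:28]
pos 29 'c': at 3
pos 30 'b': at 4  emit P0@[27:30],P7@[29:30]
pos 31 'a': at 16 (fail-walked)  emit P2@[31:31]
pos 32 'c': at 10 (fail-walked)
pos 33 'a': at 11  emit P2@[33:33]
pos 34 'b': at 15 (fail-walked)
pos 35 'c': at 1 (fail-walked)
pos 36 'b': at 2  emit P7@[35:36]
pos 37 'b': at 14  emit P4@[35:37]
pos 38 'b': at 21
pos 39 'a': at 22  emit P2@[39:39],P6@[35:39]
pos 40 'a': at 17 (fail-walked)  emit P2@[40:40]
pos 41 'b': at 15 (fail-walked)
pos 42 'c': at 1 (fail-walked)
pos 43 'b': at 2  emit P7@[42:43]
pos 44 'a': at 16 (fail-walked)  emit P2@[44:44]
pos 45 'a': at 17  emit P2@[45:45]
pos 46 'c': at 7 (fail-walked)
pos 47 'c': at 8
pos 48 'b': at 9  emit P1@[44:48],P7@[47:48]
pos 49 'c': at 3 (fail-walked)
pos 50 'b': at 4  emit P0@[47:50],P7@[49:50]
pos 51 'c': at 3 (fail-walked)
pos 52 'b': at 4  emit P0@[49:52],P7@[51:52]
pos 53 'c': at 3 (fail-walked)
pos 54 'b': at 4  emit P0@[51:54],P7@[53:54]
pos 55 'b': at 14 (fail-walked)  emit P4@[53:55]
pos 56 'c': at 1 (fail-walked)
pos 57 'c': at 1 (fail-walked)
pos 58 'c': at 1 (fail-walked)
pos 59 'b': at 2  emit P7@[58:59]
pos 60 'b': at 14  emit P4@[58:60]
pos 61 'a': at 16 (fail-walked)  emit P2@[61:61]
pos 62 'a': at 17  emit P2@[62:62]
pos 63 'a': at 18  emit P2@[63:63]
pos 64 'a': at 19  emit P2@[64:64]
pos 65 'c': at 20  emit P5@[60:65]
pos 66 'a': at 11 (fail-walked)  emit P2@[66:66]
pos 67 'a': at 6 (fail-walked)  emit P2@[67:67]
pos 68 'c': at 7

Matches: [[0,2],[1,2],[2,2],[3,2],[5,2],[7,3],[8,2],[10,2],[13,7],[14,4],[18,7],[20,0],[20,7],[21,2],[23,7],[24,4],[26,2],[26,6],[28,7],[30,0],[30,7],[31,2],[33,2],[36,7],[37,4],[39,2],[39,6],[40,2],[43,7],[44,2],[45,2],[48,1],[48,7],[50,0],[50,7],[52,0],[52,7],[54,0],[54,7],[55,4],[59,7],[60,4],[61,2],[62,2],[63,2],[64,2],[65,5],[66,2],[67,2]]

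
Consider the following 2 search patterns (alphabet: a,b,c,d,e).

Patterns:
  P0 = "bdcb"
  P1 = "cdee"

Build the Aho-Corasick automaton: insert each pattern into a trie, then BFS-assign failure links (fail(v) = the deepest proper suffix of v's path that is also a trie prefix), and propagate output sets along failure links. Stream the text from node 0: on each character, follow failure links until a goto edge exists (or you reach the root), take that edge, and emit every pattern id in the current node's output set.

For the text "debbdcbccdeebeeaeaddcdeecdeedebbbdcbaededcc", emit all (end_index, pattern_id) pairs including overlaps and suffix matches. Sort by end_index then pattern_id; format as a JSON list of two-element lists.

Construct AC machine:
Trie nodes:
  0='ε' goto b→1 c→5
  1='b' goto d→2
  2='bd' goto c→3
  3='bdc' goto b→4
  4='bdcb' goto ·  ←P0
  5='c' goto d→6
  6='cd' goto e→7
  7='cde' goto e→8
  8='cdee' goto ·  ←P1

Failure links (BFS by depth):
  n1('b'): parent n0 fail=0; on 'b' 0 → fail=0;  out ∅∪∅=∅
  n5('c'): parent n0 fail=0; on 'c' 0 → fail=0;  out ∅∪∅=∅
  n2('bd'): parent n1 fail=0; on 'd' 0 → fail=0;  out ∅∪∅=∅
  n6('cd'): parent n5 fail=0; on 'd' 0 → fail=0;  out ∅∪∅=∅
  n3('bdc'): parent n2 fail=0; on 'c' 0 → fail=5;  out ∅∪∅=∅
  n7('cde'): parent n6 fail=0; on 'e' 0 → fail=0;  out ∅∪∅=∅
  n4('bdcb'): parent n3 fail=5; on 'b' 5→0 → fail=1;  out {0}∪∅={0}
  n8('cdee'): parent n7 fail=0; on 'e' 0 → fail=0;  out {1}∪∅={1}

Text stream:
[0] read 'd'  n0⇒n0
[1] read 'e'  n0⇒n0
[2] read 'b'  n0⇒n1
[3] read 'b'  n1⇒n1 (fail-walked)
[4] read 'd'  n1⇒n2
[5] read 'c'  n2⇒n3
[6] read 'b'  n3⇒n4  emit P0@[3:6]
[7] read 'c'  n4⇒n5 (fail-walked)
[8] read 'c'  n5⇒n5 (fail-walked)
[9] read 'd'  n5⇒n6
[10] read 'e'  n6⇒n7
[11] read 'e'  n7⇒n8  emit P1@[8:11]
[12] read 'b'  n8⇒n1 (fail-walked)
[13] read 'e'  n1⇒n0 (fail-walked)
[14] read 'e'  n0⇒n0
[15] read 'a'  n0⇒n0
[16] read 'e'  n0⇒n0
[17] read 'a'  n0⇒n0
[18] read 'd'  n0⇒n0
[19] read 'd'  n0⇒n0
[20] read 'c'  n0⇒n5
[21] read 'd'  n5⇒n6
[22] read 'e'  n6⇒n7
[23] read 'e'  n7⇒n8  emit P1@[20:23]
[24] read 'c'  n8⇒n5 (fail-walked)
[25] read 'd'  n5⇒n6
[26] read 'e'  n6⇒n7
[27] read 'e'  n7⇒n8  emit P1@[24:27]
[28] read 'd'  n8⇒n0 (fail-walked)
[29] read 'e'  n0⇒n0
[30] read 'b'  n0⇒n1
[31] read 'b'  n1⇒n1 (fail-walked)
[32] read 'b'  n1⇒n1 (fail-walked)
[33] read 'd'  n1⇒n2
[34] read 'c'  n2⇒n3
[35] read 'b'  n3⇒n4  emit P0@[32:35]
[36] read 'a'  n4⇒n0 (fail-walked)
[37] read 'e'  n0⇒n0
[38] read 'd'  n0⇒n0
[39] read 'e'  n0⇒n0
[40] read 'd'  n0⇒n0
[41] read 'c'  n0⇒n5
[42] read 'c'  n5⇒n5 (fail-walked)

Result: [[6,0],[11,1],[23,1],[27,1],[35,0]]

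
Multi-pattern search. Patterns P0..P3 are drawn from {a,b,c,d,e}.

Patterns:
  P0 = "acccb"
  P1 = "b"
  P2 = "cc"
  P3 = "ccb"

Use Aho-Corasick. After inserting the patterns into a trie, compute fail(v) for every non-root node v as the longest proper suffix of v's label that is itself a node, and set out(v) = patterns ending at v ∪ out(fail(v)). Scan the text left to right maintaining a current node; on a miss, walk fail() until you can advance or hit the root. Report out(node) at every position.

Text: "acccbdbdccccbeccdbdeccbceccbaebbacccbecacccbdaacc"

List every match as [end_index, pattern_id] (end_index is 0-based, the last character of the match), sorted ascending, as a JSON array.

Build:
Trie (insert patterns):
  0='ε' goto a→1 b→6 c→7
  1='a' goto c→2
  2='ac' goto c→3
  3='acc' goto c→4
  4='accc' goto b→5
  5='acccb' goto ·  ←P0
  6='b' goto ·  ←P1
  7='c' goto c→8
  8='cc' goto b→9  ←P2
  9='ccb' goto ·  ←P3

BFS fail/out derivation:
  n1('a'): parent n0 fail=0; on 'a' 0 → fail=0;  out ∅∪∅=∅
  n6('b'): parent n0 fail=0; on 'b' 0 → fail=0;  out {1}∪∅={1}
  n7('c'): parent n0 fail=0; on 'c' 0 → fail=0;  out ∅∪∅=∅
  n2('ac'): parent n1 fail=0; on 'c' 0 → fail=7;  out ∅∪∅=∅
  n8('cc'): parent n7 fail=0; on 'c' 0 → fail=7;  out {2}∪∅={2}
  n3('acc'): parent n2 fail=7; on 'c' 7 → fail=8;  out ∅∪{2}={2}
  n9('ccb'): parent n8 fail=7; on 'b' 7→0 → fail=6;  out {3}∪{1}={1,3}
  n4('accc'): parent n3 fail=8; on 'c' 8→7 → fail=8;  out ∅∪{2}={2}
  n5('acccb'): parent n4 fail=8; on 'b' 8 → fail=9;  out {0}∪{1,3}={0,1,3}

Text stream:
i=0 'a': node 0→1
i=1 'c': node 1→2
i=2 'c': node 2→3  → match P2@[1:2]
i=3 'c': node 3→4  → match P2@[2:3]
i=4 'b': node 4→5  → match P0@[0:4],P1@[4:4],P3@[2:4]
i=5 'd': node 5→0 ·f
i=6 'b': node 0→6  → match P1@[6:6]
i=7 'd': node 6→0 ·f
i=8 'c': node 0→7
i=9 'c': node 7→8  → match P2@[8:9]
i=10 'c': node 8→8 ·f  → match P2@[9:10]
i=11 'c': node 8→8 ·f  → match P2@[10:11]
i=12 'b': node 8→9  → match P1@[12:12],P3@[10:12]
i=13 'e': node 9→0 ·f
i=14 'c': node 0→7
i=15 'c': node 7→8  → match P2@[14:15]
i=16 'd': node 8→0 ·f
i=17 'b': node 0→6  → match P1@[17:17]
i=18 'd': node 6→0 ·f
i=19 'e': node 0→0
i=20 'c': node 0→7
i=21 'c': node 7→8  → match P2@[20:21]
i=22 'b': node 8→9  → match P1@[22:22],P3@[20:22]
i=23 'c': node 9→7 ·f
i=24 'e': node 7→0 ·f
i=25 'c': node 0→7
i=26 'c': node 7→8  → match P2@[25:26]
i=27 'b': node 8→9  → match P1@[27:27],P3@[25:27]
i=28 'a': node 9→1 ·f
i=29 'e': node 1→0 ·f
i=30 'b': node 0→6  → match P1@[30:30]
i=31 'b': node 6→6 ·f  → match P1@[31:31]
i=32 'a': node 6→1 ·f
i=33 'c': node 1→2
i=34 'c': node 2→3  → match P2@[33:34]
i=35 'c': node 3→4  → match P2@[34:35]
i=36 'b': node 4→5  → match P0@[32:36],P1@[36:36],P3@[34:36]
i=37 'e': node 5→0 ·f
i=38 'c': node 0→7
i=39 'a': node 7→1 ·f
i=40 'c': node 1→2
i=41 'c': node 2→3  → match P2@[40:41]
i=42 'c': node 3→4  → match P2@[41:42]
i=43 'b': node 4→5  → match P0@[39:43],P1@[43:43],P3@[41:43]
i=44 'd': node 5→0 ·f
i=45 'a': node 0→1
i=46 'a': node 1→1 ·f
i=47 'c': node 1→2
i=48 'c': node 2→3  → match P2@[47:48]

Result: [[2,2],[3,2],[4,0],[4,1],[4,3],[6,1],[9,2],[10,2],[11,2],[12,1],[12,3],[15,2],[17,1],[21,2],[22,1],[22,3],[26,2],[27,1],[27,3],[30,1],[31,1],[34,2],[35,2],[36,0],[36,1],[36,3],[41,2],[42,2],[43,0],[43,1],[43,3],[48,2]]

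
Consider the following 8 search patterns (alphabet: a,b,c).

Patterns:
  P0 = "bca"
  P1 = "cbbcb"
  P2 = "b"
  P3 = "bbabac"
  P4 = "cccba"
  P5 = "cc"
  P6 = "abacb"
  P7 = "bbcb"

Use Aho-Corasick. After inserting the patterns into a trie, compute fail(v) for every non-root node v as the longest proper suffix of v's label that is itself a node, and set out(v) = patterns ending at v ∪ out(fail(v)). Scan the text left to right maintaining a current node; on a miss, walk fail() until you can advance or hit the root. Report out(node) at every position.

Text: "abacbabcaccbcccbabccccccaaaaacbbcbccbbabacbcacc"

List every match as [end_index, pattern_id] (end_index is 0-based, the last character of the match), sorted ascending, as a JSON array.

Construct AC machine:
Trie nodes:
  n0 'ε': a→18 b→1 c→4
  n1 'b': b→9 c→2  ←P2
  n2 'bc': a→3
  n3 'bca': ·  ←P0
  n4 'c': b→5 c→14
  n5 'cb': b→6
  n6 'cbb': c→7
  n7 'cbbc': b→8
  n8 'cbbcb': ·  ←P1
  n9 'bb': a→10 c→23
  n10 'bba': b→11
  n11 'bbab': a→12
  n12 'bbaba': c→13
  n13 'bbabac': ·  ←P3
  n14 'cc': c→15  ←P5
  n15 'ccc': b→16
  n16 'cccb': a→17
  n17 'cccba': ·  ←P4
  n18 'a': b→19
  n19 'ab': a→20
  n20 'aba': c→21
  n21 'abac': b→22
  n22 'abacb': ·  ←P6
  n23 'bbc': b→24
  n24 'bbcb': ·  ←P7

Failure links (BFS by depth):
  n1('b'): parent n0 fail=0; on 'b' 0 → fail=0;  out {2}∪∅={2}
  n4('c'): parent n0 fail=0; on 'c' 0 → fail=0;  out ∅∪∅=∅
  n18('a'): parent n0 fail=0; on 'a' 0 → fail=0;  out ∅∪∅=∅
  n2('bc'): parent n1 fail=0; on 'c' 0 → fail=4;  out ∅∪∅=∅
  n5('cb'): parent n4 fail=0; on 'b' 0 → fail=1;  out ∅∪{2}={2}
  n9('bb'): parent n1 fail=0; on 'b' 0 → fail=1;  out ∅∪{2}={2}
  n14('cc'): parent n4 fail=0; on 'c' 0 → fail=4;  out {5}∪∅={5}
  n19('ab'): parent n18 fail=0; on 'b' 0 → fail=1;  out ∅∪{2}={2}
  n3('bca'): parent n2 fail=4; on 'a' 4→0 → fail=18;  out {0}∪∅={0}
  n6('cbb'): parent n5 fail=1; on 'b' 1 → fail=9;  out ∅∪{2}={2}
  n10('bba'): parent n9 fail=1; on 'a' 1→0 → fail=18;  out ∅∪∅=∅
  n15('ccc'): parent n14 fail=4; on 'c' 4 → fail=14;  out ∅∪{5}={5}
  n20('aba'): parent n19 fail=1; on 'a' 1→0 → fail=18;  out ∅∪∅=∅
  n23('bbc'): parent n9 fail=1; on 'c' 1 → fail=2;  out ∅∪∅=∅
  n7('cbbc'): parent n6 fail=9; on 'c' 9 → fail=23;  out ∅∪∅=∅
  n11('bbab'): parent n10 fail=18; on 'b' 18 → fail=19;  out ∅∪{2}={2}
  n16('cccb'): parent n15 fail=14; on 'b' 14→4 → fail=5;  out ∅∪{2}={2}
  n21('abac'): parent n20 fail=18; on 'c' 18→0 → fail=4;  out ∅∪∅=∅
  n24('bbcb'): parent n23 fail=2; on 'b' 2→4 → fail=5;  out {7}∪{2}={2,7}
  n8('cbbcb'): parent n7 fail=23; on 'b' 23 → fail=24;  out {1}∪{2,7}={1,2,7}
  n12('bbaba'): parent n11 fail=19; on 'a' 19 → fail=20;  out ∅∪∅=∅
  n17('cccba'): parent n16 fail=5; on 'a' 5→1→0 → fail=18;  out {4}∪∅={4}
  n22('abacb'): parent n21 fail=4; on 'b' 4 → fail=5;  out {6}∪{2}={2,6}
  n13('bbabac'): parent n12 fail=20; on 'c' 20 → fail=21;  out {3}∪∅={3}

Scan:
pos 0 'a': at 18
pos 1 'b': at 19  emit P2@[1:1]
pos 2 'a': at 20
pos 3 'c': at 21
pos 4 'b': at 22  emit P2@[4:4],P6@[0:4]
pos 5 'a': at 18 (fail-walked)
pos 6 'b': at 19  emit P2@[6:6]
pos 7 'c': at 2 (fail-walked)
pos 8 'a': at 3  emit P0@[6:8]
pos 9 'c': at 4 (fail-walked)
pos 10 'c': at 14  emit P5@[9:10]
pos 11 'b': at 5 (fail-walked)  emit P2@[11:11]
pos 12 'c': at 2 (fail-walked)
pos 13 'c': at 14 (fail-walked)  emit P5@[12:13]
pos 14 'c': at 15  emit P5@[13:14]
pos 15 'b': at 16  emit P2@[15:15]
pos 16 'a': at 17  emit P4@[12:16]
pos 17 'b': at 19 (fail-walked)  emit P2@[17:17]
pos 18 'c': at 2 (fail-walked)
pos 19 'c': at 14 (fail-walked)  emit P5@[18:19]
pos 20 'c': at 15  emit P5@[19:20]
pos 21 'c': at 15 (fail-walked)  emit P5@[20:21]
pos 22 'c': at 15 (fail-walked)  emit P5@[21:22]
pos 23 'c': at 15 (fail-walked)  emit P5@[22:23]
pos 24 'a': at 18 (fail-walked)
pos 25 'a': at 18 (fail-walked)
pos 26 'a': at 18 (fail-walked)
pos 27 'a': at 18 (fail-walked)
pos 28 'a': at 18 (fail-walked)
pos 29 'c': at 4 (fail-walked)
pos 30 'b': at 5  emit P2@[30:30]
pos 31 'b': at 6  emit P2@[31:31]
pos 32 'c': at 7
pos 33 'b': at 8  emit P1@[29:33],P2@[33:33],P7@[30:33]
pos 34 'c': at 2 (fail-walked)
pos 35 'c': at 14 (fail-walked)  emit P5@[34:35]
pos 36 'b': at 5 (fail-walked)  emit P2@[36:36]
pos 37 'b': at 6  emit P2@[37:37]
pos 38 'a': at 10 (fail-walked)
pos 39 'b': at 11  emit P2@[39:39]
pos 40 'a': at 12
pos 41 'c': at 13  emit P3@[36:41]
pos 42 'b': at 22 (fail-walked)  emit P2@[42:42],P6@[38:42]
pos 43 'c': at 2 (fail-walked)
pos 44 'a': at 3  emit P0@[42:44]
pos 45 'c': at 4 (fail-walked)
pos 46 'c': at 14  emit P5@[45:46]

Result: [[1,2],[4,2],[4,6],[6,2],[8,0],[10,5],[11,2],[13,5],[14,5],[15,2],[16,4],[17,2],[19,5],[20,5],[21,5],[22,5],[23,5],[30,2],[31,2],[33,1],[33,2],[33,7],[35,5],[36,2],[37,2],[39,2],[41,3],[42,2],[42,6],[44,0],[46,5]]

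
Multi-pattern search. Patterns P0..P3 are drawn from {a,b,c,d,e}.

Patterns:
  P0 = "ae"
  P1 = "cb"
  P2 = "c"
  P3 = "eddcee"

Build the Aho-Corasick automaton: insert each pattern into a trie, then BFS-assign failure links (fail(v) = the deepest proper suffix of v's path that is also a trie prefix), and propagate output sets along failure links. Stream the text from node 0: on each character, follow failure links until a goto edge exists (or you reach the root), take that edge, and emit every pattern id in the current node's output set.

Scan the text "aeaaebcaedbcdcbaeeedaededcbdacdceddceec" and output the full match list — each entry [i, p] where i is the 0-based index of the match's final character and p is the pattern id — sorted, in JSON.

Construct AC machine:
Trie nodes:
  n0 'ε': a→1 c→3 e→5
  n1 'a': e→2
  n2 'ae': ·  ←P0
  n3 'c': b→4  ←P2
  n4 'cb': ·  ←P1
  n5 'e': d→6
  n6 'ed': d→7
  n7 'edd': c→8
  n8 'eddc': e→9
  n9 'eddce': e→10
  n10 'eddcee': ·  ←P3

BFS fail/out derivation:
  n1('a'): parent n0 fail=0; on 'a' 0 → fail=0;  out ∅∪∅=∅
  n3('c'): parent n0 fail=0; on 'c' 0 → fail=0;  out {2}∪∅={2}
  n5('e'): parent n0 fail=0; on 'e' 0 → fail=0;  out ∅∪∅=∅
  n2('ae'): parent n1 fail=0; on 'e' 0 → fail=5;  out {0}∪∅={0}
  n4('cb'): parent n3 fail=0; on 'b' 0 → fail=0;  out {1}∪∅={1}
  n6('ed'): parent n5 fail=0; on 'd' 0 → fail=0;  out ∅∪∅=∅
  n7('edd'): parent n6 fail=0; on 'd' 0 → fail=0;  out ∅∪∅=∅
  n8('eddc'): parent n7 fail=0; on 'c' 0 → fail=3;  out ∅∪{2}={2}
  n9('eddce'): parent n8 fail=3; on 'e' 3→0 → fail=5;  out ∅∪∅=∅
  n10('eddcee'): parent n9 fail=5; on 'e' 5→0 → fail=5;  out {3}∪∅={3}

Scan:
pos 0 'a': at 1
pos 1 'e': at 2  → match P0@[0:1]
pos 2 'a': at 1 (via fail)
pos 3 'a': at 1 (via fail)
pos 4 'e': at 2  → match P0@[3:4]
pos 5 'b': at 0 (via fail)
pos 6 'c': at 3  → match P2@[6:6]
pos 7 'a': at 1 (via fail)
pos 8 'e': at 2  → match P0@[7:8]
pos 9 'd': at 6 (via fail)
pos 10 'b': at 0 (via fail)
pos 11 'c': at 3  → match P2@[11:11]
pos 12 'd': at 0 (via fail)
pos 13 'c': at 3  → match P2@[13:13]
pos 14 'b': at 4  → match P1@[13:14]
pos 15 'a': at 1 (via fail)
pos 16 'e': at 2  → match P0@[15:16]
pos 17 'e': at 5 (via fail)
pos 18 'e': at 5 (via fail)
pos 19 'd': at 6
pos 20 'a': at 1 (via fail)
pos 21 'e': at 2  → match P0@[20:21]
pos 22 'd': at 6 (via fail)
pos 23 'e': at 5 (via fail)
pos 24 'd': at 6
pos 25 'c': at 3 (via fail)  → match P2@[25:25]
pos 26 'b': at 4  → match P1@[25:26]
pos 27 'd': at 0 (via fail)
pos 28 'a': at 1
pos 29 'c': at 3 (via fail)  → match P2@[29:29]
pos 30 'd': at 0 (via fail)
pos 31 'c': at 3  → match P2@[31:31]
pos 32 'e': at 5 (via fail)
pos 33 'd': at 6
pos 34 'd': at 7
pos 35 'c': at 8  → match P2@[35:35]
pos 36 'e': at 9
pos 37 'e': at 10  → match P3@[32:37]
pos 38 'c': at 3 (via fail)  → match P2@[38:38]

Result: [[1,0],[4,0],[6,2],[8,0],[11,2],[13,2],[14,1],[16,0],[21,0],[25,2],[26,1],[29,2],[31,2],[35,2],[37,3],[38,2]]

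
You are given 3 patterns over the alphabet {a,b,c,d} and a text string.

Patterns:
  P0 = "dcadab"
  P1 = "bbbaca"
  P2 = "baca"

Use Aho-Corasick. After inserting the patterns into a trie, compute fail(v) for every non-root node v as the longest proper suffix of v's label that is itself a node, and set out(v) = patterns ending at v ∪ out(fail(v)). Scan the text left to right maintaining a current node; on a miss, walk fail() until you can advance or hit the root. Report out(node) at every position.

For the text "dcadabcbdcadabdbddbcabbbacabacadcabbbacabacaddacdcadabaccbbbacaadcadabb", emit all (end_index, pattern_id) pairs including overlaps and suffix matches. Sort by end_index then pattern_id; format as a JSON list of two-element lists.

Build:
Trie (insert patterns):
  n0 'ε': b→7 d→1
  n1 'd': c→2
  n2 'dc': a→3
  n3 'dca': d→4
  n4 'dcad': a→5
  n5 'dcada': b→6
  n6 'dcadab': ·  ←P0
  n7 'b': a→13 b→8
  n8 'bb': b→9
  n9 'bbb': a→10
  n10 'bbba': c→11
  n11 'bbbac': a→12
  n12 'bbbaca': ·  ←P1
  n13 'ba': c→14
  n14 'bac': a→15
  n15 'baca': ·  ←P2

BFS fail/out derivation:
  n1('d'): parent n0 fail=0; on 'd' 0 → fail=0;  out ∅∪∅=∅
  n7('b'): parent n0 fail=0; on 'b' 0 → fail=0;  out ∅∪∅=∅
  n2('dc'): parent n1 fail=0; on 'c' 0 → fail=0;  out ∅∪∅=∅
  n8('bb'): parent n7 fail=0; on 'b' 0 → fail=7;  out ∅∪∅=∅
  n13('ba'): parent n7 fail=0; on 'a' 0 → fail=0;  out ∅∪∅=∅
  n3('dca'): parent n2 fail=0; on 'a' 0 → fail=0;  out ∅∪∅=∅
  n9('bbb'): parent n8 fail=7; on 'b' 7 → fail=8;  out ∅∪∅=∅
  n14('bac'): parent n13 fail=0; on 'c' 0 → fail=0;  out ∅∪∅=∅
  n4('dcad'): parent n3 fail=0; on 'd' 0 → fail=1;  out ∅∪∅=∅
  n10('bbba'): parent n9 fail=8; on 'a' 8→7 → fail=13;  out ∅∪∅=∅
  n15('baca'): parent n14 fail=0; on 'a' 0 → fail=0;  out {2}∪∅={2}
  n5('dcada'): parent n4 fail=1; on 'a' 1→0 → fail=0;  out ∅∪∅=∅
  n11('bbbac'): parent n10 fail=13; on 'c' 13 → fail=14;  out ∅∪∅=∅
  n6('dcadab'): parent n5 fail=0; on 'b' 0 → fail=7;  out {0}∪∅={0}
  n12('bbbaca'): parent n11 fail=14; on 'a' 14 → fail=15;  out {1}∪{2}={1,2}

Text stream:
i=0 'd': node 0→1
i=1 'c': node 1→2
i=2 'a': node 2→3
i=3 'd': node 3→4
i=4 'a': node 4→5
i=5 'b': node 5→6  → match P0@[0:5]
i=6 'c': node 6→0 ·f
i=7 'b': node 0→7
i=8 'd': node 7→1 ·f
i=9 'c': node 1→2
i=10 'a': node 2→3
i=11 'd': node 3→4
i=12 'a': node 4→5
i=13 'b': node 5→6  → match P0@[8:13]
i=14 'd': node 6→1 ·f
i=15 'b': node 1→7 ·f
i=16 'd': node 7→1 ·f
i=17 'd': node 1→1 ·f
i=18 'b': node 1→7 ·f
i=19 'c': node 7→0 ·f
i=20 'a': node 0→0
i=21 'b': node 0→7
i=22 'b': node 7→8
i=23 'b': node 8→9
i=24 'a': node 9→10
i=25 'c': node 10→11
i=26 'a': node 11→12  → match P1@[21:26],P2@[23:26]
i=27 'b': node 12→7 ·f
i=28 'a': node 7→13
i=29 'c': node 13→14
i=30 'a': node 14→15  → match P2@[27:30]
i=31 'd': node 15→1 ·f
i=32 'c': node 1→2
i=33 'a': node 2→3
i=34 'b': node 3→7 ·f
i=35 'b': node 7→8
i=36 'b': node 8→9
i=37 'a': node 9→10
i=38 'c': node 10→11
i=39 'a': node 11→12  → match P1@[34:39],P2@[36:39]
i=40 'b': node 12→7 ·f
i=41 'a': node 7→13
i=42 'c': node 13→14
i=43 'a': node 14→15  → match P2@[40:43]
i=44 'd': node 15→1 ·f
i=45 'd': node 1→1 ·f
i=46 'a': node 1→0 ·f
i=47 'c': node 0→0
i=48 'd': node 0→1
i=49 'c': node 1→2
i=50 'a': node 2→3
i=51 'd': node 3→4
i=52 'a': node 4→5
i=53 'b': node 5→6  → match P0@[48:53]
i=54 'a': node 6→13 ·f
i=55 'c': node 13→14
i=56 'c': node 14→0 ·f
i=57 'b': node 0→7
i=58 'b': node 7→8
i=59 'b': node 8→9
i=60 'a': node 9→10
i=61 'c': node 10→11
i=62 'a': node 11→12  → match P1@[57:62],P2@[59:62]
i=63 'a': node 12→0 ·f
i=64 'd': node 0→1
i=65 'c': node 1→2
i=66 'a': node 2→3
i=67 'd': node 3→4
i=68 'a': node 4→5
i=69 'b': node 5→6  → match P0@[64:69]
i=70 'b': node 6→8 ·f

All matches (sorted): [[5,0],[13,0],[26,1],[26,2],[30,2],[39,1],[39,2],[43,2],[53,0],[62,1],[62,2],[69,0]]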